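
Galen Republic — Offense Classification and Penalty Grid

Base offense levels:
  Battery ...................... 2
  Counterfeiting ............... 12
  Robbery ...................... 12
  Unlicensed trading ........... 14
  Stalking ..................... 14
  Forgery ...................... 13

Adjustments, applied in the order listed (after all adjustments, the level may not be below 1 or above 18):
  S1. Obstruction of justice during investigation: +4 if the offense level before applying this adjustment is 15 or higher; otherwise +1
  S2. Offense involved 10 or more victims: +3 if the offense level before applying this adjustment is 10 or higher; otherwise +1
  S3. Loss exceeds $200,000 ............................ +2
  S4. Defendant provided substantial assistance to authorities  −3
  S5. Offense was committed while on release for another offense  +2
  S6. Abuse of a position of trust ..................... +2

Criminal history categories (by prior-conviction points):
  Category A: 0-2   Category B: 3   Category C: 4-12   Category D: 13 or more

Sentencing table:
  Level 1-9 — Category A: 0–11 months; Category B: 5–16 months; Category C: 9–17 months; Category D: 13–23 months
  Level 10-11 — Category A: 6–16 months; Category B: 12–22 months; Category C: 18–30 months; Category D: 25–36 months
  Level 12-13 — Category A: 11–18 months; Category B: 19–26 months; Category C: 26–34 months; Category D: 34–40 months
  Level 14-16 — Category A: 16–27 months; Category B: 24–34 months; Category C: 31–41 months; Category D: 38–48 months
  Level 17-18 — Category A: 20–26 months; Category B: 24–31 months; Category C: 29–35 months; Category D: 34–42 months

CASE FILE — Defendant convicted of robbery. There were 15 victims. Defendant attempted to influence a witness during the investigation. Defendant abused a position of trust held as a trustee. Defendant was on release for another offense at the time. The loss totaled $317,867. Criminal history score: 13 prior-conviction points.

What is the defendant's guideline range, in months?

34-42 months

Base offense level for robbery: 12.
S1 applies (level before this adjustment is 12 < 15, so +1): 12 + 1 = 13.
S2 applies (level before this adjustment is 13 ≥ 10, so +3): 13 + 3 = 16.
S3 applies: 16 + 2 = 18.
S5 applies: 18 + 2 = 20.
S6 applies: 20 + 2 = 22.
Level 22 exceeds the maximum of 18; capped at 18.
Final offense level: 18.
Criminal history: 13 prior points → Category D (13+).
Level 18 falls in the 17-18 band.
Grid: Level 17-18 × Category D = 34-42 months.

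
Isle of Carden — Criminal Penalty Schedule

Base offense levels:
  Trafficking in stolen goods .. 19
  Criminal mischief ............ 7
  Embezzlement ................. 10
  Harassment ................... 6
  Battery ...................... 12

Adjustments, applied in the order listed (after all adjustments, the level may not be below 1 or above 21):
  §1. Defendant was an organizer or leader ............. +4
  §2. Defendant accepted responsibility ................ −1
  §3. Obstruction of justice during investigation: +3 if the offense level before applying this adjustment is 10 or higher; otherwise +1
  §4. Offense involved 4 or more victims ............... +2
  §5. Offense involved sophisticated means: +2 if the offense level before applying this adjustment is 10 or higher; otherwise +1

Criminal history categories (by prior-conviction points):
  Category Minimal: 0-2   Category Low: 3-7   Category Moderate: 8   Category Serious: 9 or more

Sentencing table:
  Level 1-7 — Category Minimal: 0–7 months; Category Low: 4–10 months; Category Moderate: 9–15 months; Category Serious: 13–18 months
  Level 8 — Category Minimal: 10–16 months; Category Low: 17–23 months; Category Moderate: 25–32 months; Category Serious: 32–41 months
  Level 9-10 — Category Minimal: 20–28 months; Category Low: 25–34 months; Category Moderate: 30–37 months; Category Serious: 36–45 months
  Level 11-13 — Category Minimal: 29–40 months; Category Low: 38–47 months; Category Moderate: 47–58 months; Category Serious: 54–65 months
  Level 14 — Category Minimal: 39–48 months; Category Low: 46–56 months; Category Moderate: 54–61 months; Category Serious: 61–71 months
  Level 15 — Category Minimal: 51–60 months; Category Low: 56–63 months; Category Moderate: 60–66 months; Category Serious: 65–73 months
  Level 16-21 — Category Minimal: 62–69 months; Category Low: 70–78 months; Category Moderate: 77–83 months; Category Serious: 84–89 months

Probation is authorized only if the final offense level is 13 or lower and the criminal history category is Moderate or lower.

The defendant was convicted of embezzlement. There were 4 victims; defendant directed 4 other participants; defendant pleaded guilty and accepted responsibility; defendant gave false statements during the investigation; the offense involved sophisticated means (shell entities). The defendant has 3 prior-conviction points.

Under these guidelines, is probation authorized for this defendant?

Base offense level for embezzlement: 10.
§1 applies: 10 + 4 = 14.
§2 applies: 14 − 1 = 13.
§3 applies (level before this adjustment is 13 ≥ 10, so +3): 13 + 3 = 16.
§4 applies: 16 + 2 = 18.
§5 applies (level before this adjustment is 18 ≥ 10, so +2): 18 + 2 = 20.
Final offense level: 20.
Criminal history: 3 prior points → Category Low (3-7).
Level 20 falls in the 16-21 band.
Grid: Level 16-21 × Category Low = 70-78 months.
Probation check: level 20 > 13 and category Low ≤ Moderate → not eligible.

No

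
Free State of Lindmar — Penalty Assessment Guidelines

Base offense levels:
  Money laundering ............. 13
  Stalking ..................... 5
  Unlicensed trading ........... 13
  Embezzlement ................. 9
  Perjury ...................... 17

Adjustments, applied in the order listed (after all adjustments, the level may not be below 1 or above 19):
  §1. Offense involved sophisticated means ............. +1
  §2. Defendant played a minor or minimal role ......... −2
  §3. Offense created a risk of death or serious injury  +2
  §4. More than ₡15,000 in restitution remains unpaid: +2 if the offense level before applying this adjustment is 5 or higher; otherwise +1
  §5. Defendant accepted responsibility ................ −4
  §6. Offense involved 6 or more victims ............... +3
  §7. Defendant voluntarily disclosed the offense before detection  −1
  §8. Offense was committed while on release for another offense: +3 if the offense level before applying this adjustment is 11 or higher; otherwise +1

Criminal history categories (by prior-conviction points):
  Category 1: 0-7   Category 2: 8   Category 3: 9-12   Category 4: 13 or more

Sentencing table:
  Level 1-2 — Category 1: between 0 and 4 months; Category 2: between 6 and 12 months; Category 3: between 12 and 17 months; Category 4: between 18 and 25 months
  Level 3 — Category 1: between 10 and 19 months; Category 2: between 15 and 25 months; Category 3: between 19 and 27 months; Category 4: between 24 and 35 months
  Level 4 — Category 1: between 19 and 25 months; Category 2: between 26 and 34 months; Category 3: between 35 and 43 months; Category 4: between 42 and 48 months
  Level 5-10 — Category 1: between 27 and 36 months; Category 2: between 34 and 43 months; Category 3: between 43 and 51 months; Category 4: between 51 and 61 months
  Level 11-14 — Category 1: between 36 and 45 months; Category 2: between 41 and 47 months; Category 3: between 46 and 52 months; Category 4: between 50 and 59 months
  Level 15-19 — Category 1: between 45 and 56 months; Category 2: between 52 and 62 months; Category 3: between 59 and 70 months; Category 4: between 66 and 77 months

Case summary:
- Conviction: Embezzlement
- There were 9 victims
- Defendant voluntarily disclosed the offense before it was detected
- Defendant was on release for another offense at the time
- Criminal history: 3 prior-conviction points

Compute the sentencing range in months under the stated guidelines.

36-45 months

Base offense level for embezzlement: 9.
§4 does not apply.
§6 applies: 9 + 3 = 12.
§7 applies: 12 − 1 = 11.
§8 applies (level before this adjustment is 11 ≥ 11, so +3): 11 + 3 = 14.
Final offense level: 14.
Criminal history: 3 prior points → Category 1 (0-7).
Level 14 falls in the 11-14 band.
Grid: Level 11-14 × Category 1 = 36-45 months.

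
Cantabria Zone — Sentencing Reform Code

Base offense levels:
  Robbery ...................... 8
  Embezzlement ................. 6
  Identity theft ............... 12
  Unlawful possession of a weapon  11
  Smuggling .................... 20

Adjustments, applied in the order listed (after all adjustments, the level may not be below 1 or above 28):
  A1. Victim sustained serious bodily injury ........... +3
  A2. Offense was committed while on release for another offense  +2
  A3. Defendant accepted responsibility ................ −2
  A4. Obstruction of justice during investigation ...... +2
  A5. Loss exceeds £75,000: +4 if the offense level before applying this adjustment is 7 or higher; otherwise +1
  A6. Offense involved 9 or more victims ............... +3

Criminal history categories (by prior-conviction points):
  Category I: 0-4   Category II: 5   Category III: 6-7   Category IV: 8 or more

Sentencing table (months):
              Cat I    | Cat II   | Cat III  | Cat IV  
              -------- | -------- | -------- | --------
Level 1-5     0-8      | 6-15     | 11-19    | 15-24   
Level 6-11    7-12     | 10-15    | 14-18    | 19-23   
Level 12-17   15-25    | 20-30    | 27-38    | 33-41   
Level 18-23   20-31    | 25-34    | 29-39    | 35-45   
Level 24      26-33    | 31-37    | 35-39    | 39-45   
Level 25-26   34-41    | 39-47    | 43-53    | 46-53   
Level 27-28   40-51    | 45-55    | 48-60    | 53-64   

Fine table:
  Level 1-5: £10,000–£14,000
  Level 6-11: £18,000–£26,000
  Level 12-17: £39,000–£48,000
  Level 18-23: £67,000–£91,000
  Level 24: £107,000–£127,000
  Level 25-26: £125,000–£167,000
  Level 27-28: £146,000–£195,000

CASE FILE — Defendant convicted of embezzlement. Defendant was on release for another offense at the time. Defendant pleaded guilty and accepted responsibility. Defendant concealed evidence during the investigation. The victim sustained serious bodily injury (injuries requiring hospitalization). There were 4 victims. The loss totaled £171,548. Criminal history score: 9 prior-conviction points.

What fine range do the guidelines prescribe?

Base offense level for embezzlement: 6.
A1 applies: 6 + 3 = 9.
A2 applies: 9 + 2 = 11.
A3 applies: 11 − 2 = 9.
A4 applies: 9 + 2 = 11.
A5 applies (level before this adjustment is 11 ≥ 7, so +4): 11 + 4 = 15.
Final offense level: 15.
Level 15 falls in the 12-17 band.
Fine table: Level 12-17 → £39,000–£48,000.

£39,000–£48,000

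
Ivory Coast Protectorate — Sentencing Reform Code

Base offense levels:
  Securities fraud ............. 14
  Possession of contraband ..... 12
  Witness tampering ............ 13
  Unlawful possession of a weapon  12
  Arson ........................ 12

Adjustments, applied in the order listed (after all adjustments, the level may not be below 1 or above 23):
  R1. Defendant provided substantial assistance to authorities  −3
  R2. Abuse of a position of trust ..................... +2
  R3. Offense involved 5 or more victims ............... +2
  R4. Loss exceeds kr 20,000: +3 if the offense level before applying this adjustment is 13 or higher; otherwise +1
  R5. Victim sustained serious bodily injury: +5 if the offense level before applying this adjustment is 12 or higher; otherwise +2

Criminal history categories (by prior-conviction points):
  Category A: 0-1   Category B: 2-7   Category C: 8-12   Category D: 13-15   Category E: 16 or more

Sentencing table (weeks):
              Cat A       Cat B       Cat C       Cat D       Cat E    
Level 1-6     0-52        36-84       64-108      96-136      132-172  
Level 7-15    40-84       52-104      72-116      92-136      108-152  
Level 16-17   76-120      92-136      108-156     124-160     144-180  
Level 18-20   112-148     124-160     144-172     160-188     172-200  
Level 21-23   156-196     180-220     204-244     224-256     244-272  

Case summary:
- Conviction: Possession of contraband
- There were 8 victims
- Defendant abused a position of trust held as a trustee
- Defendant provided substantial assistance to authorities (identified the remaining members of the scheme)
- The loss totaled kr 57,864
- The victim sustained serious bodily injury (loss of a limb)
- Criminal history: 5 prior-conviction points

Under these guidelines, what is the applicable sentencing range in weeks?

180-220 weeks

Base offense level for possession of contraband: 12.
R1 applies: 12 − 3 = 9.
R2 applies: 9 + 2 = 11.
R3 applies: 11 + 2 = 13.
R4 applies (level before this adjustment is 13 ≥ 13, so +3): 13 + 3 = 16.
R5 applies (level before this adjustment is 16 ≥ 12, so +5): 16 + 5 = 21.
Final offense level: 21.
Criminal history: 5 prior points → Category B (2-7).
Level 21 falls in the 21-23 band.
Grid: Level 21-23 × Category B = 180-220 weeks.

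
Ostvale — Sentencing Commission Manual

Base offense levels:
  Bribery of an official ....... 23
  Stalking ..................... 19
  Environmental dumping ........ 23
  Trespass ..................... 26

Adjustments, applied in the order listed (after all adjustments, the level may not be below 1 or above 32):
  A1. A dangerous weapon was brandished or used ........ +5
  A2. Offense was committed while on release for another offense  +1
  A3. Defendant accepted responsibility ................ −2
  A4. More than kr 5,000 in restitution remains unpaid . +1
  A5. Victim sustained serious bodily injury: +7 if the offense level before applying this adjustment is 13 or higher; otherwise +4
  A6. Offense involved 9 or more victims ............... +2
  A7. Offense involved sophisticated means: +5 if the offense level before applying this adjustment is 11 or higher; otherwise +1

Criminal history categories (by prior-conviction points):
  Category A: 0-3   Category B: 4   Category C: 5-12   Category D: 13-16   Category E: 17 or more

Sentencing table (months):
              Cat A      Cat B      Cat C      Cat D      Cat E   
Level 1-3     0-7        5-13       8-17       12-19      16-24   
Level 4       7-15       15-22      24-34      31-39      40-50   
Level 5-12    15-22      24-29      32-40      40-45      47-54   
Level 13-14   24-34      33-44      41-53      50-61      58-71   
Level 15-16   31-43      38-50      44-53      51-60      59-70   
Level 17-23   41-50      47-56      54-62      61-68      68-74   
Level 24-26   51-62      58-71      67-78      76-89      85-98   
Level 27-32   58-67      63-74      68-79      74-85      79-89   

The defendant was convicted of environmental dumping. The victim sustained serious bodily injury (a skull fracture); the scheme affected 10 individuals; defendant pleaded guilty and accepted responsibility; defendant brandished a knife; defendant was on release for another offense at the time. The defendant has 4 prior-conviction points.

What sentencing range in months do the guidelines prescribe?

Base offense level for environmental dumping: 23.
A1 applies: 23 + 5 = 28.
A2 applies: 28 + 1 = 29.
A3 applies: 29 − 2 = 27.
A5 applies (level before this adjustment is 27 ≥ 13, so +7): 27 + 7 = 34.
A6 applies: 34 + 2 = 36.
Level 36 exceeds the maximum of 32; capped at 32.
Final offense level: 32.
Criminal history: 4 prior points → Category B (4).
Level 32 falls in the 27-32 band.
Grid: Level 27-32 × Category B = 63-74 months.

63-74 months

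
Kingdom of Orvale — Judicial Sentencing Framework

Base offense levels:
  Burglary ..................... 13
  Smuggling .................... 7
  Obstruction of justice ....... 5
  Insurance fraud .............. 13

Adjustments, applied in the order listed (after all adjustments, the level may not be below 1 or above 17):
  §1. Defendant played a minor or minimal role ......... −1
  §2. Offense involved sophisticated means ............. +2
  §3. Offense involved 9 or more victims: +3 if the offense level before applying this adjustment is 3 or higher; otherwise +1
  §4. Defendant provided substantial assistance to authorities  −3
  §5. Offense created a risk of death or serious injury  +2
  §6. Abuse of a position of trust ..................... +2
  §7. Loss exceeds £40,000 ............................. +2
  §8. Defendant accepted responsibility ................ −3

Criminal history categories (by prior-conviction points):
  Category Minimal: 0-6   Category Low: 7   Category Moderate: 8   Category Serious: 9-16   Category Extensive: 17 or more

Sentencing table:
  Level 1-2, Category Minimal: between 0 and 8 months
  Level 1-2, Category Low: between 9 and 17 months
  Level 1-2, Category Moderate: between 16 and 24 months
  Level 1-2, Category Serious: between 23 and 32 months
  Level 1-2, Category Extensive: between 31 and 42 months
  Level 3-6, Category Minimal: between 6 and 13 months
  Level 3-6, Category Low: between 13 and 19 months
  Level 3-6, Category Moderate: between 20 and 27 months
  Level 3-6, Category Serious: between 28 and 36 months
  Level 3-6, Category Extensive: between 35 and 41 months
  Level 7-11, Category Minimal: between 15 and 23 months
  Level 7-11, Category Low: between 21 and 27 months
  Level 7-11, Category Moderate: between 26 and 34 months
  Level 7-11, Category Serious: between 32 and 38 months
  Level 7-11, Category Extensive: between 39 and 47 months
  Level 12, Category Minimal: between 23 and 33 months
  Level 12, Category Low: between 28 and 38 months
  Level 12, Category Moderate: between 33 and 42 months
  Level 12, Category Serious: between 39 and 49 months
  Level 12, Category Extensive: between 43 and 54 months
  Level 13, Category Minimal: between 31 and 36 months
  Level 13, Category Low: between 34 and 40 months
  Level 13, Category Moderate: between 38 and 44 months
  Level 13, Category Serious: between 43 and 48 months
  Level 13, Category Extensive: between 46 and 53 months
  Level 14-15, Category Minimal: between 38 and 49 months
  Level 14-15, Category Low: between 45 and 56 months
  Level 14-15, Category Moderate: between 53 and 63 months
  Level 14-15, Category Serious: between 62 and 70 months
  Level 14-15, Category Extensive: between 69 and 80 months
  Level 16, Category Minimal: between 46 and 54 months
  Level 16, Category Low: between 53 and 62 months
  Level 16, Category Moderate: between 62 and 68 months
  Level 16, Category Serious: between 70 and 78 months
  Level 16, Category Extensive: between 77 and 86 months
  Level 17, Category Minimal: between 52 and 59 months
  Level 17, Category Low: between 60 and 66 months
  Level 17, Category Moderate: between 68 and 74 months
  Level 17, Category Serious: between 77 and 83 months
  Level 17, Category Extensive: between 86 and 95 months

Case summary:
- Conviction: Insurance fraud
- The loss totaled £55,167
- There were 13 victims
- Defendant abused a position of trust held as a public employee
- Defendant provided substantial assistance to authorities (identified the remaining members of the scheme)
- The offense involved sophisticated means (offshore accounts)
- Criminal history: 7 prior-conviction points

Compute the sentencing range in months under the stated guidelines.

Base offense level for insurance fraud: 13.
§1 does not apply.
§2 applies: 13 + 2 = 15.
§3 applies (level before this adjustment is 15 ≥ 3, so +3): 15 + 3 = 18.
§4 applies: 18 − 3 = 15.
§6 applies: 15 + 2 = 17.
§7 applies: 17 + 2 = 19.
Level 19 exceeds the maximum of 17; capped at 17.
Final offense level: 17.
Criminal history: 7 prior points → Category Low (7).
Level 17 falls in the 17 band.
Grid: Level 17 × Category Low = 60-66 months.

60-66 months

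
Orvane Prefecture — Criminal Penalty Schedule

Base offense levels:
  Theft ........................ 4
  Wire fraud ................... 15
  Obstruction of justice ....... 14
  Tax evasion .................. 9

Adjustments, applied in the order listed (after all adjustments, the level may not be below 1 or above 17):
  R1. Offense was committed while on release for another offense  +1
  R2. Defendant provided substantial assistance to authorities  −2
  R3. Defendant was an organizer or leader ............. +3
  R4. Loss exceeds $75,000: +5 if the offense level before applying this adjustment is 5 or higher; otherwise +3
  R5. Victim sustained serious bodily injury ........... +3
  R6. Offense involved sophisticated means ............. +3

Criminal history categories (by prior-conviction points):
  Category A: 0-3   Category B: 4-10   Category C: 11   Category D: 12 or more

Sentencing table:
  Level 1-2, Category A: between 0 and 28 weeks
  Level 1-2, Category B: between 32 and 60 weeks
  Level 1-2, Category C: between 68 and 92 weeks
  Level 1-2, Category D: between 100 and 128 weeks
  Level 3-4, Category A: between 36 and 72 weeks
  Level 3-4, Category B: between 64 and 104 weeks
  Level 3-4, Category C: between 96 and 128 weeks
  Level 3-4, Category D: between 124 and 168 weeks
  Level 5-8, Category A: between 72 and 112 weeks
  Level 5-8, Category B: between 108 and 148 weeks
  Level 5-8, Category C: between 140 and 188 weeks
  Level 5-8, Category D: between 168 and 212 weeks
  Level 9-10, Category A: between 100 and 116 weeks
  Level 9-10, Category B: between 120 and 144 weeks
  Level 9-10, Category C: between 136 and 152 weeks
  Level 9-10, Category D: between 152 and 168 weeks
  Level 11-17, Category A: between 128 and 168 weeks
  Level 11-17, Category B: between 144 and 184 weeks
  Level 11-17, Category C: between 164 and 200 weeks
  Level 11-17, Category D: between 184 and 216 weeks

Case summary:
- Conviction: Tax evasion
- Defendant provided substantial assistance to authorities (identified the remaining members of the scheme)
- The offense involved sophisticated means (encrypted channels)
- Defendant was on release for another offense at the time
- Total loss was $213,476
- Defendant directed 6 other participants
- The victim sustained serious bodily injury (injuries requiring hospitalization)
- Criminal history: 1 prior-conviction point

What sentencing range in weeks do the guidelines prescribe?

128-168 weeks

Base offense level for tax evasion: 9.
R1 applies: 9 + 1 = 10.
R2 applies: 10 − 2 = 8.
R3 applies: 8 + 3 = 11.
R4 applies (level before this adjustment is 11 ≥ 5, so +5): 11 + 5 = 16.
R5 applies: 16 + 3 = 19.
R6 applies: 19 + 3 = 22.
Level 22 exceeds the maximum of 17; capped at 17.
Final offense level: 17.
Criminal history: 1 prior point → Category A (0-3).
Level 17 falls in the 11-17 band.
Grid: Level 11-17 × Category A = 128-168 weeks.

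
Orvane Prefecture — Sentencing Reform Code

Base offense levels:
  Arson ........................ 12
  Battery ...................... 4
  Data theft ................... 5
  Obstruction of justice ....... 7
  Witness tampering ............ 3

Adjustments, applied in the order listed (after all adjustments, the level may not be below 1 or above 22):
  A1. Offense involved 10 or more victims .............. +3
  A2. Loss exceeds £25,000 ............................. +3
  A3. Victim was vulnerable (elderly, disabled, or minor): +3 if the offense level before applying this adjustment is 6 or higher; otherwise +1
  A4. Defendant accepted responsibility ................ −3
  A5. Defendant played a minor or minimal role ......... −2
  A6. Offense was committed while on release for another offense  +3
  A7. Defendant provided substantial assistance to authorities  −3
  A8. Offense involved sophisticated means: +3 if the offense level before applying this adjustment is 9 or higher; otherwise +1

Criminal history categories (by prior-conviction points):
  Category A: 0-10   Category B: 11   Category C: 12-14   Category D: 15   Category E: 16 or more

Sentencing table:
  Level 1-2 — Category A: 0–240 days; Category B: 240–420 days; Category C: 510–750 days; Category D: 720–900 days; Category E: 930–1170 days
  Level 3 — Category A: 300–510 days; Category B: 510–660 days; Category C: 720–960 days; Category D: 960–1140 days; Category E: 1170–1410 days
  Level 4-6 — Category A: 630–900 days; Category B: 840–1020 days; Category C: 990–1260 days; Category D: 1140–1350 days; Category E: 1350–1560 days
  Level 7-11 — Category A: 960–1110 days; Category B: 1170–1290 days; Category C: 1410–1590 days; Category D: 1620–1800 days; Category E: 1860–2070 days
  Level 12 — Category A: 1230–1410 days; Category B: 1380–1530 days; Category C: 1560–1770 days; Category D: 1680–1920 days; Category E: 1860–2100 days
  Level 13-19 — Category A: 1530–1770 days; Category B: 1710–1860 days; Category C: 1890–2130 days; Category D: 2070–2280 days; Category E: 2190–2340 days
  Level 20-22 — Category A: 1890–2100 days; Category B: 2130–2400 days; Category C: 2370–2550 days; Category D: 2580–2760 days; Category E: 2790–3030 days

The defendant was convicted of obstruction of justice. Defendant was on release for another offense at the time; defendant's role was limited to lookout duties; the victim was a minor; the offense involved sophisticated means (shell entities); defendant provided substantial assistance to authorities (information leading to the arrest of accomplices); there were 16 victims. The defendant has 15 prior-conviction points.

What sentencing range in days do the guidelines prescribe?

Base offense level for obstruction of justice: 7.
A1 applies: 7 + 3 = 10.
A3 applies (level before this adjustment is 10 ≥ 6, so +3): 10 + 3 = 13.
A4 does not apply.
A5 applies: 13 − 2 = 11.
A6 applies: 11 + 3 = 14.
A7 applies: 14 − 3 = 11.
A8 applies (level before this adjustment is 11 ≥ 9, so +3): 11 + 3 = 14.
Final offense level: 14.
Criminal history: 15 prior points → Category D (15).
Level 14 falls in the 13-19 band.
Grid: Level 13-19 × Category D = 2070-2280 days.

2070-2280 days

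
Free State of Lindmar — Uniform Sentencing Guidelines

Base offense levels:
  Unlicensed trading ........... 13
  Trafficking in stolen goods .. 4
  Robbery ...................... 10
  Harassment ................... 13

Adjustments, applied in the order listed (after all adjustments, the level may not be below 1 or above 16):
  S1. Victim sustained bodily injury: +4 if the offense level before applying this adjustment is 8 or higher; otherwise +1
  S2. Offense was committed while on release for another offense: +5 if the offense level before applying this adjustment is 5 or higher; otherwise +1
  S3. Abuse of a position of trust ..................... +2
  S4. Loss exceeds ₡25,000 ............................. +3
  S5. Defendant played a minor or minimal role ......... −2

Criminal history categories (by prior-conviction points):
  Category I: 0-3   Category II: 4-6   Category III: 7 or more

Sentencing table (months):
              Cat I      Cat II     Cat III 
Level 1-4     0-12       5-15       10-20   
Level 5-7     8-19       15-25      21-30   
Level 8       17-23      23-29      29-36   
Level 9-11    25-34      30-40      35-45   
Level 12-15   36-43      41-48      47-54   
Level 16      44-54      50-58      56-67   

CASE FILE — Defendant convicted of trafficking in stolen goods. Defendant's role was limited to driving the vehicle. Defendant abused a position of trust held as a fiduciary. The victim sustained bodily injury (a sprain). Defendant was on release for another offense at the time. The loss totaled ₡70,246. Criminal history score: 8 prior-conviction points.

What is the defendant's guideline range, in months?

47-54 months

Base offense level for trafficking in stolen goods: 4.
S1 applies (level before this adjustment is 4 < 8, so +1): 4 + 1 = 5.
S2 applies (level before this adjustment is 5 ≥ 5, so +5): 5 + 5 = 10.
S3 applies: 10 + 2 = 12.
S4 applies: 12 + 3 = 15.
S5 applies: 15 − 2 = 13.
Final offense level: 13.
Criminal history: 8 prior points → Category III (7+).
Level 13 falls in the 12-15 band.
Grid: Level 12-15 × Category III = 47-54 months.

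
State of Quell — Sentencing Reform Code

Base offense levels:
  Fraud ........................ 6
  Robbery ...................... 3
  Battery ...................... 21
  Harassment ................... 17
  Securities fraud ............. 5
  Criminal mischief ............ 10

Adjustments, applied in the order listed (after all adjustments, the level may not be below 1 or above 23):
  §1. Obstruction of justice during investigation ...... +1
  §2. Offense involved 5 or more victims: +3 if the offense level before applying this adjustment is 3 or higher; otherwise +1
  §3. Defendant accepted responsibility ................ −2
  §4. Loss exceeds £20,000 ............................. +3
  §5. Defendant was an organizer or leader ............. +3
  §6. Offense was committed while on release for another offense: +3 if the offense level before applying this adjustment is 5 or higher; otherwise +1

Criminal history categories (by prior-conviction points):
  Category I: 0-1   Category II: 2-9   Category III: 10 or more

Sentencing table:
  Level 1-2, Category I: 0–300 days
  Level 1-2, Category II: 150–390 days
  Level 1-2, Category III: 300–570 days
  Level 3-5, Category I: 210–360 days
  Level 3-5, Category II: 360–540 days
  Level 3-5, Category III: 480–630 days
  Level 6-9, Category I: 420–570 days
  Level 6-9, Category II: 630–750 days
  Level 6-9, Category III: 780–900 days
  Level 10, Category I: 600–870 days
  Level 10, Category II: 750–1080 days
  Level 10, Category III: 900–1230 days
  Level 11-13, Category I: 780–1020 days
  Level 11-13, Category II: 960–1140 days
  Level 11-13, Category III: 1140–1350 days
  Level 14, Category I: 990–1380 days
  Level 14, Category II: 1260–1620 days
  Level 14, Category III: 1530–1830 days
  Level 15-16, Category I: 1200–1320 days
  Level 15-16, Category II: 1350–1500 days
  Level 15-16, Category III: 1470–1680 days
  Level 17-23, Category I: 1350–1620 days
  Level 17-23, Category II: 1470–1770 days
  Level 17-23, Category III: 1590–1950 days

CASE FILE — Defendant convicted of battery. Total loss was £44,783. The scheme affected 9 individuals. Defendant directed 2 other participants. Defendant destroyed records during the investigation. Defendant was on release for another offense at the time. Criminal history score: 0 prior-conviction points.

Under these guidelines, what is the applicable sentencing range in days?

Base offense level for battery: 21.
§1 applies: 21 + 1 = 22.
§2 applies (level before this adjustment is 22 ≥ 3, so +3): 22 + 3 = 25.
§3 does not apply.
§4 applies: 25 + 3 = 28.
§5 applies: 28 + 3 = 31.
§6 applies (level before this adjustment is 31 ≥ 5, so +3): 31 + 3 = 34.
Level 34 exceeds the maximum of 23; capped at 23.
Final offense level: 23.
Criminal history: 0 prior points → Category I (0-1).
Level 23 falls in the 17-23 band.
Grid: Level 17-23 × Category I = 1350-1620 days.

1350-1620 days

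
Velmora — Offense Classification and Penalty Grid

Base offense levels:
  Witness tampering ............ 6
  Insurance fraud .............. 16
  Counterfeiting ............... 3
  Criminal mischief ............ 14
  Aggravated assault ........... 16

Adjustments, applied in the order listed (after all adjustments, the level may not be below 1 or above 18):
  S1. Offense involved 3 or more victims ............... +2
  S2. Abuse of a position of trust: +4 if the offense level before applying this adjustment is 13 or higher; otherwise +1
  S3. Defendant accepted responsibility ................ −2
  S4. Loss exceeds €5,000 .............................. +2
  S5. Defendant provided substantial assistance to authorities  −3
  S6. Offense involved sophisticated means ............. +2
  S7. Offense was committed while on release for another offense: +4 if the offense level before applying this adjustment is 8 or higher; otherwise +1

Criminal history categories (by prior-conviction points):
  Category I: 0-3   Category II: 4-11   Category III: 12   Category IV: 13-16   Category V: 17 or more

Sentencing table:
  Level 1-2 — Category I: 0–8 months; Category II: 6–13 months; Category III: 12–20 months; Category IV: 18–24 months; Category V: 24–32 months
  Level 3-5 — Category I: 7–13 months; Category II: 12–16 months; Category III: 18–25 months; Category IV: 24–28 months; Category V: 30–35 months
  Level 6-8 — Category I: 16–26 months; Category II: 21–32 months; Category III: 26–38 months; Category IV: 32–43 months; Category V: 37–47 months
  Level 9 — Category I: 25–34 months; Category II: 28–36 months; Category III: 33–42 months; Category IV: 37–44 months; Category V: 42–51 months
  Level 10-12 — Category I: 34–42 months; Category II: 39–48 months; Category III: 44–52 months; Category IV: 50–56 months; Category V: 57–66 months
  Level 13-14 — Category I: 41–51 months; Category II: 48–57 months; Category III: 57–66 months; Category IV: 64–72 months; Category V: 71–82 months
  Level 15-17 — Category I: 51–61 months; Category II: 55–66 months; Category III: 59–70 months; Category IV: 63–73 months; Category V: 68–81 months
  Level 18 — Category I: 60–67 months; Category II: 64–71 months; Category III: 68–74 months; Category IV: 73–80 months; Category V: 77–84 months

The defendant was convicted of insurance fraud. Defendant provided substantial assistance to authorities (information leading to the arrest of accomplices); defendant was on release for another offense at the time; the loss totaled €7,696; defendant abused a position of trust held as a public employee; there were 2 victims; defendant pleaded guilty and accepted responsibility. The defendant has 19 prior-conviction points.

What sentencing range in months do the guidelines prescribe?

Base offense level for insurance fraud: 16.
S2 applies (level before this adjustment is 16 ≥ 13, so +4): 16 + 4 = 20.
S3 applies: 20 − 2 = 18.
S4 applies: 18 + 2 = 20.
S5 applies: 20 − 3 = 17.
S6 does not apply.
S7 applies (level before this adjustment is 17 ≥ 8, so +4): 17 + 4 = 21.
Level 21 exceeds the maximum of 18; capped at 18.
Final offense level: 18.
Criminal history: 19 prior points → Category V (17+).
Level 18 falls in the 18 band.
Grid: Level 18 × Category V = 77-84 months.

77-84 months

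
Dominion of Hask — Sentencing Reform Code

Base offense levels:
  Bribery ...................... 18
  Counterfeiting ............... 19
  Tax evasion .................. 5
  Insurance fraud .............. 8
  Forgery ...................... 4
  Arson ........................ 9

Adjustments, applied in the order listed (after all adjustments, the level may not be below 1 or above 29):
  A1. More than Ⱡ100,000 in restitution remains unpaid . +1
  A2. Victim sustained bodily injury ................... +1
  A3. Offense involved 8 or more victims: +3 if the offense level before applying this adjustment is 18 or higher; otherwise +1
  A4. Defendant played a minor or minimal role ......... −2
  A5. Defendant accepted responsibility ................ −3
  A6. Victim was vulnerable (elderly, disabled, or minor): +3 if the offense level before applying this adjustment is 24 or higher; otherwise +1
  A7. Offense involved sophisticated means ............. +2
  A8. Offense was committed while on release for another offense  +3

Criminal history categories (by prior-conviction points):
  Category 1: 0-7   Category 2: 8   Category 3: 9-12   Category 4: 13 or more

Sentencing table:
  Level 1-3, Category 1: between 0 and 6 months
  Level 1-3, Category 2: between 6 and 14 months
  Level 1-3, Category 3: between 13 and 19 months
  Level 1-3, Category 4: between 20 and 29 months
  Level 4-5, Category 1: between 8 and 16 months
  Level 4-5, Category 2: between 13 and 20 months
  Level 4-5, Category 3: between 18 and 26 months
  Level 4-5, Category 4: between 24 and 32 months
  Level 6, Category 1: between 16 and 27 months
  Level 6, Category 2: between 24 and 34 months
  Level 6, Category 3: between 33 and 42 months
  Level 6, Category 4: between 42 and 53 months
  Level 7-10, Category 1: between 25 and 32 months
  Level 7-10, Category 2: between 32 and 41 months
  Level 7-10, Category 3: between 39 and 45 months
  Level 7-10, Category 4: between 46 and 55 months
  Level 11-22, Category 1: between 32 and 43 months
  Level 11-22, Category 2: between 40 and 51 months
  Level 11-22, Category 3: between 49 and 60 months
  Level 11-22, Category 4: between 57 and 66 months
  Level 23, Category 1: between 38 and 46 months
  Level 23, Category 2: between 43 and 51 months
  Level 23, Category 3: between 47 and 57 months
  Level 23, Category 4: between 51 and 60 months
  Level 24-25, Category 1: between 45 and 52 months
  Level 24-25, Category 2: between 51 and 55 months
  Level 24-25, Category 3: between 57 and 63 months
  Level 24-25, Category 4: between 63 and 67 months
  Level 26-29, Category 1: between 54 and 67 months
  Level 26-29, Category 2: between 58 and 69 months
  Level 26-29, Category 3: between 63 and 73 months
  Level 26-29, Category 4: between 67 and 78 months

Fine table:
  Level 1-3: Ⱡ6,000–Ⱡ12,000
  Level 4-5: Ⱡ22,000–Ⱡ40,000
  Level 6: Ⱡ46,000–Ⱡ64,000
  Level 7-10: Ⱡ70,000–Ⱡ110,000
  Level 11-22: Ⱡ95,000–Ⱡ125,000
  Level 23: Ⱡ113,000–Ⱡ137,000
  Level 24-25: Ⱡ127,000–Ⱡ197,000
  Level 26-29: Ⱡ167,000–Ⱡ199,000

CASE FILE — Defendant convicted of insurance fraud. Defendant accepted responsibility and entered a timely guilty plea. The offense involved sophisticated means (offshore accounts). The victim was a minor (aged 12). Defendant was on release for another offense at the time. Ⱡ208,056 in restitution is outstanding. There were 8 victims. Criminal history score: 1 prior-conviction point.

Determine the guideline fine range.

Ⱡ95,000–Ⱡ125,000

Base offense level for insurance fraud: 8.
A1 applies: 8 + 1 = 9.
A3 applies (level before this adjustment is 9 < 18, so +1): 9 + 1 = 10.
A4 does not apply.
A5 applies: 10 − 3 = 7.
A6 applies (level before this adjustment is 7 < 24, so +1): 7 + 1 = 8.
A7 applies: 8 + 2 = 10.
A8 applies: 10 + 3 = 13.
Final offense level: 13.
Level 13 falls in the 11-22 band.
Fine table: Level 11-22 → Ⱡ95,000–Ⱡ125,000.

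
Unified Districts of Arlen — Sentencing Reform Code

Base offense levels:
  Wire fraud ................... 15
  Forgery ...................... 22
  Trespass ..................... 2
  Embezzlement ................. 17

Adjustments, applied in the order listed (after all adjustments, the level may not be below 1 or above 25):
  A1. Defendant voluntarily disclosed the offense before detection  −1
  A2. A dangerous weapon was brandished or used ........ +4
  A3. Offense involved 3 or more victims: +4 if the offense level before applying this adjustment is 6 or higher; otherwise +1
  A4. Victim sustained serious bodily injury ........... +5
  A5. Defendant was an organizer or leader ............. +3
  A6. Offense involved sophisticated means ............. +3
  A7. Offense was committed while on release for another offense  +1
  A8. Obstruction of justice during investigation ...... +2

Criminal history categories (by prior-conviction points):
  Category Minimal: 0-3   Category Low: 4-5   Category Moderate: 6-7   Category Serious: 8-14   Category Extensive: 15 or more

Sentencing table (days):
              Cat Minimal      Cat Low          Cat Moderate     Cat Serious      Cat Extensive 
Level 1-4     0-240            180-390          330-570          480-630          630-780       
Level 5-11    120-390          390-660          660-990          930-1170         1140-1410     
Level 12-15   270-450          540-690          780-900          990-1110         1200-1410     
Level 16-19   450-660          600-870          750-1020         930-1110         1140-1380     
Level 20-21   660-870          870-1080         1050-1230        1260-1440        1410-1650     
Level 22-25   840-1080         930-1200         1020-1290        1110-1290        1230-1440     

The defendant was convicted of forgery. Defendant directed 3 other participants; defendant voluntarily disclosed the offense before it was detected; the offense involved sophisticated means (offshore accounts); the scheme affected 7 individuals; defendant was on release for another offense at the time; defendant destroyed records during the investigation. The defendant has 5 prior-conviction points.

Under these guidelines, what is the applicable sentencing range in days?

930-1200 days

Base offense level for forgery: 22.
A1 applies: 22 − 1 = 21.
A3 applies (level before this adjustment is 21 ≥ 6, so +4): 21 + 4 = 25.
A4 does not apply.
A5 applies: 25 + 3 = 28.
A6 applies: 28 + 3 = 31.
A7 applies: 31 + 1 = 32.
A8 applies: 32 + 2 = 34.
Level 34 exceeds the maximum of 25; capped at 25.
Final offense level: 25.
Criminal history: 5 prior points → Category Low (4-5).
Level 25 falls in the 22-25 band.
Grid: Level 22-25 × Category Low = 930-1200 days.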